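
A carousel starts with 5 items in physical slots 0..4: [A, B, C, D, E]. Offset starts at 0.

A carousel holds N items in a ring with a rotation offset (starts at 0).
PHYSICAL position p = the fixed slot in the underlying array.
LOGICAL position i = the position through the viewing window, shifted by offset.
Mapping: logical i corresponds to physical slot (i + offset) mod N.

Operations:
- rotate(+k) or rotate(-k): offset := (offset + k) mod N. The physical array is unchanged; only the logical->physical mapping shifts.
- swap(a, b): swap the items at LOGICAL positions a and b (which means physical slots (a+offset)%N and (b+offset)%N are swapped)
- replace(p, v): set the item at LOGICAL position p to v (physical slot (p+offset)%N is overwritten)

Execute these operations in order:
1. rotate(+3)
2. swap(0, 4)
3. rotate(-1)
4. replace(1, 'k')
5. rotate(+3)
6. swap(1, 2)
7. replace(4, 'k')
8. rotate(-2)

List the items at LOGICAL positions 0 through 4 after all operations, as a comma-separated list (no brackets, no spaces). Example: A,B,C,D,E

Answer: k,k,A,D,B

Derivation:
After op 1 (rotate(+3)): offset=3, physical=[A,B,C,D,E], logical=[D,E,A,B,C]
After op 2 (swap(0, 4)): offset=3, physical=[A,B,D,C,E], logical=[C,E,A,B,D]
After op 3 (rotate(-1)): offset=2, physical=[A,B,D,C,E], logical=[D,C,E,A,B]
After op 4 (replace(1, 'k')): offset=2, physical=[A,B,D,k,E], logical=[D,k,E,A,B]
After op 5 (rotate(+3)): offset=0, physical=[A,B,D,k,E], logical=[A,B,D,k,E]
After op 6 (swap(1, 2)): offset=0, physical=[A,D,B,k,E], logical=[A,D,B,k,E]
After op 7 (replace(4, 'k')): offset=0, physical=[A,D,B,k,k], logical=[A,D,B,k,k]
After op 8 (rotate(-2)): offset=3, physical=[A,D,B,k,k], logical=[k,k,A,D,B]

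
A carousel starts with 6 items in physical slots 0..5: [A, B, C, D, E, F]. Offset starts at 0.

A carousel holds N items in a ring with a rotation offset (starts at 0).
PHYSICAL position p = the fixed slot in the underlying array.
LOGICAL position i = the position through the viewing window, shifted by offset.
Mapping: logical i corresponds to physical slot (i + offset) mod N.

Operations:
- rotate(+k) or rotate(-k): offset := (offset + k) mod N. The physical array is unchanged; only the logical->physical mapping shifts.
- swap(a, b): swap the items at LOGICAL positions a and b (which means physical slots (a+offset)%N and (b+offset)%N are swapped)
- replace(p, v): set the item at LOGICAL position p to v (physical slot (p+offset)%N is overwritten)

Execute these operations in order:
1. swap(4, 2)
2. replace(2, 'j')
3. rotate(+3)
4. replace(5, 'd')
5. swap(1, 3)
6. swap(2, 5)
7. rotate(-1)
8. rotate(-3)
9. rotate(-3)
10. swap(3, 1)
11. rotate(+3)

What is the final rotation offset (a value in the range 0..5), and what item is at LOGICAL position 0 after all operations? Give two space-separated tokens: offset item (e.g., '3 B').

Answer: 5 D

Derivation:
After op 1 (swap(4, 2)): offset=0, physical=[A,B,E,D,C,F], logical=[A,B,E,D,C,F]
After op 2 (replace(2, 'j')): offset=0, physical=[A,B,j,D,C,F], logical=[A,B,j,D,C,F]
After op 3 (rotate(+3)): offset=3, physical=[A,B,j,D,C,F], logical=[D,C,F,A,B,j]
After op 4 (replace(5, 'd')): offset=3, physical=[A,B,d,D,C,F], logical=[D,C,F,A,B,d]
After op 5 (swap(1, 3)): offset=3, physical=[C,B,d,D,A,F], logical=[D,A,F,C,B,d]
After op 6 (swap(2, 5)): offset=3, physical=[C,B,F,D,A,d], logical=[D,A,d,C,B,F]
After op 7 (rotate(-1)): offset=2, physical=[C,B,F,D,A,d], logical=[F,D,A,d,C,B]
After op 8 (rotate(-3)): offset=5, physical=[C,B,F,D,A,d], logical=[d,C,B,F,D,A]
After op 9 (rotate(-3)): offset=2, physical=[C,B,F,D,A,d], logical=[F,D,A,d,C,B]
After op 10 (swap(3, 1)): offset=2, physical=[C,B,F,d,A,D], logical=[F,d,A,D,C,B]
After op 11 (rotate(+3)): offset=5, physical=[C,B,F,d,A,D], logical=[D,C,B,F,d,A]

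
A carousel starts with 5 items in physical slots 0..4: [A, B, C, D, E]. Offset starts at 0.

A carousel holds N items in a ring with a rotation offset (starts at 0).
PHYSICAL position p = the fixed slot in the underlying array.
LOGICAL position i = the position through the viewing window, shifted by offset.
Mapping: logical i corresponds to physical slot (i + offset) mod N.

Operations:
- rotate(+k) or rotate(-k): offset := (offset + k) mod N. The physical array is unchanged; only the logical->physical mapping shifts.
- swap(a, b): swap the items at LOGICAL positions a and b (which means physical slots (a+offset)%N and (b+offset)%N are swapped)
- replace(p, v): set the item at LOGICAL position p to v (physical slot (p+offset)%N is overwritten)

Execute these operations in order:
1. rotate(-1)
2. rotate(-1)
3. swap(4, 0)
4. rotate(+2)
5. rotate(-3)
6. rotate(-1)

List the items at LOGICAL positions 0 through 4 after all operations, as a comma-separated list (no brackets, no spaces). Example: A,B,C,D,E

Answer: B,D,C,E,A

Derivation:
After op 1 (rotate(-1)): offset=4, physical=[A,B,C,D,E], logical=[E,A,B,C,D]
After op 2 (rotate(-1)): offset=3, physical=[A,B,C,D,E], logical=[D,E,A,B,C]
After op 3 (swap(4, 0)): offset=3, physical=[A,B,D,C,E], logical=[C,E,A,B,D]
After op 4 (rotate(+2)): offset=0, physical=[A,B,D,C,E], logical=[A,B,D,C,E]
After op 5 (rotate(-3)): offset=2, physical=[A,B,D,C,E], logical=[D,C,E,A,B]
After op 6 (rotate(-1)): offset=1, physical=[A,B,D,C,E], logical=[B,D,C,E,A]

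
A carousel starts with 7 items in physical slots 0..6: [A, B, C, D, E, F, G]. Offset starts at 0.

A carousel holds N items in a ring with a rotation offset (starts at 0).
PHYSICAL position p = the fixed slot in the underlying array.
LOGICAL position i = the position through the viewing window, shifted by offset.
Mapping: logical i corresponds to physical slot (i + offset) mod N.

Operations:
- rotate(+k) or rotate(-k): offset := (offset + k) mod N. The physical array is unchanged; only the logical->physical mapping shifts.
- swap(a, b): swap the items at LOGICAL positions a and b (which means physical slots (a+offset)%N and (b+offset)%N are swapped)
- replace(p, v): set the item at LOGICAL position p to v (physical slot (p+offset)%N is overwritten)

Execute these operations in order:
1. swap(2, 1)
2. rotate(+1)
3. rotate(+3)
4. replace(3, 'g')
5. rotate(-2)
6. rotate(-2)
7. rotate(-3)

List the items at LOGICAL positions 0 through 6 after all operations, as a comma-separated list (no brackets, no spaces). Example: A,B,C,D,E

After op 1 (swap(2, 1)): offset=0, physical=[A,C,B,D,E,F,G], logical=[A,C,B,D,E,F,G]
After op 2 (rotate(+1)): offset=1, physical=[A,C,B,D,E,F,G], logical=[C,B,D,E,F,G,A]
After op 3 (rotate(+3)): offset=4, physical=[A,C,B,D,E,F,G], logical=[E,F,G,A,C,B,D]
After op 4 (replace(3, 'g')): offset=4, physical=[g,C,B,D,E,F,G], logical=[E,F,G,g,C,B,D]
After op 5 (rotate(-2)): offset=2, physical=[g,C,B,D,E,F,G], logical=[B,D,E,F,G,g,C]
After op 6 (rotate(-2)): offset=0, physical=[g,C,B,D,E,F,G], logical=[g,C,B,D,E,F,G]
After op 7 (rotate(-3)): offset=4, physical=[g,C,B,D,E,F,G], logical=[E,F,G,g,C,B,D]

Answer: E,F,G,g,C,B,D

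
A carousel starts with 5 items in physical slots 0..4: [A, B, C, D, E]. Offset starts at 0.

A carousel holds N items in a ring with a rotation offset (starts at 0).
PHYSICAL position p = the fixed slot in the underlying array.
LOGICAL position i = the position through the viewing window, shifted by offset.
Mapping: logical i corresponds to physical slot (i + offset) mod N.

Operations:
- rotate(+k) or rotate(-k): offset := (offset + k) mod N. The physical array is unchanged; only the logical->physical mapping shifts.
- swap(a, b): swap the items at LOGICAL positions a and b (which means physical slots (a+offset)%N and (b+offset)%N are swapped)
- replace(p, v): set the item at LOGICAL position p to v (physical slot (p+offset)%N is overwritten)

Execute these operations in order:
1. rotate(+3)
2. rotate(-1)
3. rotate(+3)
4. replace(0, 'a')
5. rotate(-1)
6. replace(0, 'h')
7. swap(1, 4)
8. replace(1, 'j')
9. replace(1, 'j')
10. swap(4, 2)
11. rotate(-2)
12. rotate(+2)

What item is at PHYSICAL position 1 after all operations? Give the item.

Answer: a

Derivation:
After op 1 (rotate(+3)): offset=3, physical=[A,B,C,D,E], logical=[D,E,A,B,C]
After op 2 (rotate(-1)): offset=2, physical=[A,B,C,D,E], logical=[C,D,E,A,B]
After op 3 (rotate(+3)): offset=0, physical=[A,B,C,D,E], logical=[A,B,C,D,E]
After op 4 (replace(0, 'a')): offset=0, physical=[a,B,C,D,E], logical=[a,B,C,D,E]
After op 5 (rotate(-1)): offset=4, physical=[a,B,C,D,E], logical=[E,a,B,C,D]
After op 6 (replace(0, 'h')): offset=4, physical=[a,B,C,D,h], logical=[h,a,B,C,D]
After op 7 (swap(1, 4)): offset=4, physical=[D,B,C,a,h], logical=[h,D,B,C,a]
After op 8 (replace(1, 'j')): offset=4, physical=[j,B,C,a,h], logical=[h,j,B,C,a]
After op 9 (replace(1, 'j')): offset=4, physical=[j,B,C,a,h], logical=[h,j,B,C,a]
After op 10 (swap(4, 2)): offset=4, physical=[j,a,C,B,h], logical=[h,j,a,C,B]
After op 11 (rotate(-2)): offset=2, physical=[j,a,C,B,h], logical=[C,B,h,j,a]
After op 12 (rotate(+2)): offset=4, physical=[j,a,C,B,h], logical=[h,j,a,C,B]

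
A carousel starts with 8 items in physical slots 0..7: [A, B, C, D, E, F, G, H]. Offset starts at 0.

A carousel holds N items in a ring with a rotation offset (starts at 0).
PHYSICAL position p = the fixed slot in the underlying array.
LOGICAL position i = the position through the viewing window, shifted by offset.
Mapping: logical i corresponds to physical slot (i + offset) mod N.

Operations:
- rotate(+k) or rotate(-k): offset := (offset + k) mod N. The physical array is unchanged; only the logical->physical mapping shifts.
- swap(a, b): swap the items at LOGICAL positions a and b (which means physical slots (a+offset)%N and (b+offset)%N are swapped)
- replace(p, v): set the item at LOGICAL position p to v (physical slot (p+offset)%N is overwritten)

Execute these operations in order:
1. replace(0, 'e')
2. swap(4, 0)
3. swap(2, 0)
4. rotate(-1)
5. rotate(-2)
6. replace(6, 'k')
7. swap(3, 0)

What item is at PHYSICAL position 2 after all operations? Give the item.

After op 1 (replace(0, 'e')): offset=0, physical=[e,B,C,D,E,F,G,H], logical=[e,B,C,D,E,F,G,H]
After op 2 (swap(4, 0)): offset=0, physical=[E,B,C,D,e,F,G,H], logical=[E,B,C,D,e,F,G,H]
After op 3 (swap(2, 0)): offset=0, physical=[C,B,E,D,e,F,G,H], logical=[C,B,E,D,e,F,G,H]
After op 4 (rotate(-1)): offset=7, physical=[C,B,E,D,e,F,G,H], logical=[H,C,B,E,D,e,F,G]
After op 5 (rotate(-2)): offset=5, physical=[C,B,E,D,e,F,G,H], logical=[F,G,H,C,B,E,D,e]
After op 6 (replace(6, 'k')): offset=5, physical=[C,B,E,k,e,F,G,H], logical=[F,G,H,C,B,E,k,e]
After op 7 (swap(3, 0)): offset=5, physical=[F,B,E,k,e,C,G,H], logical=[C,G,H,F,B,E,k,e]

Answer: E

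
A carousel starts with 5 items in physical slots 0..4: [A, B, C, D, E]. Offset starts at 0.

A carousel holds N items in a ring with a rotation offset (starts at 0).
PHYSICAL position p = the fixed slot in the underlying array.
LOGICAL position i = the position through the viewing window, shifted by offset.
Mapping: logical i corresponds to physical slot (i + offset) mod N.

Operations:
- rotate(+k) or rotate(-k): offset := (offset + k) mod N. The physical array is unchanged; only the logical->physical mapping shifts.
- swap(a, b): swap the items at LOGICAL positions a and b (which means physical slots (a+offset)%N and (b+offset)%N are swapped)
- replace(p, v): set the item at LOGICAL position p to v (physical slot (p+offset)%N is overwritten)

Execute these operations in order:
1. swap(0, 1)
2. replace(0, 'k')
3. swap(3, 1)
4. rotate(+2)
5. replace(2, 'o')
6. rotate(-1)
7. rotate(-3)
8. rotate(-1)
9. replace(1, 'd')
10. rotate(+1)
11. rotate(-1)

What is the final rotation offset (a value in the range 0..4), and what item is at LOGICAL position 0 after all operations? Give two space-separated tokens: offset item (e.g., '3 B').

Answer: 2 C

Derivation:
After op 1 (swap(0, 1)): offset=0, physical=[B,A,C,D,E], logical=[B,A,C,D,E]
After op 2 (replace(0, 'k')): offset=0, physical=[k,A,C,D,E], logical=[k,A,C,D,E]
After op 3 (swap(3, 1)): offset=0, physical=[k,D,C,A,E], logical=[k,D,C,A,E]
After op 4 (rotate(+2)): offset=2, physical=[k,D,C,A,E], logical=[C,A,E,k,D]
After op 5 (replace(2, 'o')): offset=2, physical=[k,D,C,A,o], logical=[C,A,o,k,D]
After op 6 (rotate(-1)): offset=1, physical=[k,D,C,A,o], logical=[D,C,A,o,k]
After op 7 (rotate(-3)): offset=3, physical=[k,D,C,A,o], logical=[A,o,k,D,C]
After op 8 (rotate(-1)): offset=2, physical=[k,D,C,A,o], logical=[C,A,o,k,D]
After op 9 (replace(1, 'd')): offset=2, physical=[k,D,C,d,o], logical=[C,d,o,k,D]
After op 10 (rotate(+1)): offset=3, physical=[k,D,C,d,o], logical=[d,o,k,D,C]
After op 11 (rotate(-1)): offset=2, physical=[k,D,C,d,o], logical=[C,d,o,k,D]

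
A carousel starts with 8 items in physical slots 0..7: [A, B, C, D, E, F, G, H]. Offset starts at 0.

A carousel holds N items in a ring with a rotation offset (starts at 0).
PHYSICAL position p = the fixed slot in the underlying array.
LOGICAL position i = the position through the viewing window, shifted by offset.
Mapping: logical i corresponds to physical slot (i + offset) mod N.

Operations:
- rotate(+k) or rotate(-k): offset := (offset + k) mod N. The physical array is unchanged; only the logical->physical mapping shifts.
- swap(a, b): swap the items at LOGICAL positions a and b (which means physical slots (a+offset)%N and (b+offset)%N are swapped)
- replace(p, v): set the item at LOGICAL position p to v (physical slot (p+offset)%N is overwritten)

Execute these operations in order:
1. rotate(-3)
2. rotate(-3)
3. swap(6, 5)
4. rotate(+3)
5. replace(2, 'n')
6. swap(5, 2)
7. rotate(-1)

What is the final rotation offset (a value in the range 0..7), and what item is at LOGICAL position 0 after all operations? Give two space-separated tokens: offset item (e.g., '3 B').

Answer: 4 E

Derivation:
After op 1 (rotate(-3)): offset=5, physical=[A,B,C,D,E,F,G,H], logical=[F,G,H,A,B,C,D,E]
After op 2 (rotate(-3)): offset=2, physical=[A,B,C,D,E,F,G,H], logical=[C,D,E,F,G,H,A,B]
After op 3 (swap(6, 5)): offset=2, physical=[H,B,C,D,E,F,G,A], logical=[C,D,E,F,G,A,H,B]
After op 4 (rotate(+3)): offset=5, physical=[H,B,C,D,E,F,G,A], logical=[F,G,A,H,B,C,D,E]
After op 5 (replace(2, 'n')): offset=5, physical=[H,B,C,D,E,F,G,n], logical=[F,G,n,H,B,C,D,E]
After op 6 (swap(5, 2)): offset=5, physical=[H,B,n,D,E,F,G,C], logical=[F,G,C,H,B,n,D,E]
After op 7 (rotate(-1)): offset=4, physical=[H,B,n,D,E,F,G,C], logical=[E,F,G,C,H,B,n,D]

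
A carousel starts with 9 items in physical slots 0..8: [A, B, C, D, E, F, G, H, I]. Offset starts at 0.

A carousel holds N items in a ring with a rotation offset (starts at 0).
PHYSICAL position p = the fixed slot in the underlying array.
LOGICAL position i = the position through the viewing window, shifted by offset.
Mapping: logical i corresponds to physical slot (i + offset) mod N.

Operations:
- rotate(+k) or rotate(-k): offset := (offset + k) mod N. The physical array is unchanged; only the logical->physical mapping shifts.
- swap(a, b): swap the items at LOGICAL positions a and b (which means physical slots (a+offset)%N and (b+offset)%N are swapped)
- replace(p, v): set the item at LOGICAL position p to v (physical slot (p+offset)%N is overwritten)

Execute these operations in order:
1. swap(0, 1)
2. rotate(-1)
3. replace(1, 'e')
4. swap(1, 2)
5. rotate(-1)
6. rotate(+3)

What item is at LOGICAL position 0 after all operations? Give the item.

Answer: e

Derivation:
After op 1 (swap(0, 1)): offset=0, physical=[B,A,C,D,E,F,G,H,I], logical=[B,A,C,D,E,F,G,H,I]
After op 2 (rotate(-1)): offset=8, physical=[B,A,C,D,E,F,G,H,I], logical=[I,B,A,C,D,E,F,G,H]
After op 3 (replace(1, 'e')): offset=8, physical=[e,A,C,D,E,F,G,H,I], logical=[I,e,A,C,D,E,F,G,H]
After op 4 (swap(1, 2)): offset=8, physical=[A,e,C,D,E,F,G,H,I], logical=[I,A,e,C,D,E,F,G,H]
After op 5 (rotate(-1)): offset=7, physical=[A,e,C,D,E,F,G,H,I], logical=[H,I,A,e,C,D,E,F,G]
After op 6 (rotate(+3)): offset=1, physical=[A,e,C,D,E,F,G,H,I], logical=[e,C,D,E,F,G,H,I,A]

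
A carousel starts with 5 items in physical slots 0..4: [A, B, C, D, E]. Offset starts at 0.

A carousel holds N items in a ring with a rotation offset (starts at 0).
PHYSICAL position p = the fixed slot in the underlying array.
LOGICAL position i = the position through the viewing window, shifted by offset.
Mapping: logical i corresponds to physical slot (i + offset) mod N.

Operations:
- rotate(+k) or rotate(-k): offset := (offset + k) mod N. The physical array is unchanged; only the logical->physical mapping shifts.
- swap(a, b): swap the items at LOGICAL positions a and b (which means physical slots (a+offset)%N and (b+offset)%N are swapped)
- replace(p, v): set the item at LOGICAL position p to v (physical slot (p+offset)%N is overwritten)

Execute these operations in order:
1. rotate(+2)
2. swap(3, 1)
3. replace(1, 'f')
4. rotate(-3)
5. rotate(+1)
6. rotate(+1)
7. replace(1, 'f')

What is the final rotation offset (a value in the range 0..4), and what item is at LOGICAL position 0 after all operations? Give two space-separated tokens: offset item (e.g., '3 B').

After op 1 (rotate(+2)): offset=2, physical=[A,B,C,D,E], logical=[C,D,E,A,B]
After op 2 (swap(3, 1)): offset=2, physical=[D,B,C,A,E], logical=[C,A,E,D,B]
After op 3 (replace(1, 'f')): offset=2, physical=[D,B,C,f,E], logical=[C,f,E,D,B]
After op 4 (rotate(-3)): offset=4, physical=[D,B,C,f,E], logical=[E,D,B,C,f]
After op 5 (rotate(+1)): offset=0, physical=[D,B,C,f,E], logical=[D,B,C,f,E]
After op 6 (rotate(+1)): offset=1, physical=[D,B,C,f,E], logical=[B,C,f,E,D]
After op 7 (replace(1, 'f')): offset=1, physical=[D,B,f,f,E], logical=[B,f,f,E,D]

Answer: 1 B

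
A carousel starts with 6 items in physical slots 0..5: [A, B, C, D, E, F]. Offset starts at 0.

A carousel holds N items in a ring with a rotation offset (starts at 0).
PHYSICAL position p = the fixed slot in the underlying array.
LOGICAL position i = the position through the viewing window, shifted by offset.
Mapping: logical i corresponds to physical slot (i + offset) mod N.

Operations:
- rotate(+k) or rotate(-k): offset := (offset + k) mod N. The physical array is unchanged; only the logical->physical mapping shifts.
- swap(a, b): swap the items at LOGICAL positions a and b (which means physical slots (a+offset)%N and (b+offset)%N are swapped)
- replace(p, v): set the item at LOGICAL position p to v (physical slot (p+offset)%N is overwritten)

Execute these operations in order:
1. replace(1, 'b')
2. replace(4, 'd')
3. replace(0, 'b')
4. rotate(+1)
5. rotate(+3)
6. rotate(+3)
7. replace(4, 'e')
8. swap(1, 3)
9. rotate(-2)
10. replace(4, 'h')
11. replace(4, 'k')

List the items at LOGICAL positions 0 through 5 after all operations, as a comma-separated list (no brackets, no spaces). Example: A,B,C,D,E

Answer: e,b,b,d,k,C

Derivation:
After op 1 (replace(1, 'b')): offset=0, physical=[A,b,C,D,E,F], logical=[A,b,C,D,E,F]
After op 2 (replace(4, 'd')): offset=0, physical=[A,b,C,D,d,F], logical=[A,b,C,D,d,F]
After op 3 (replace(0, 'b')): offset=0, physical=[b,b,C,D,d,F], logical=[b,b,C,D,d,F]
After op 4 (rotate(+1)): offset=1, physical=[b,b,C,D,d,F], logical=[b,C,D,d,F,b]
After op 5 (rotate(+3)): offset=4, physical=[b,b,C,D,d,F], logical=[d,F,b,b,C,D]
After op 6 (rotate(+3)): offset=1, physical=[b,b,C,D,d,F], logical=[b,C,D,d,F,b]
After op 7 (replace(4, 'e')): offset=1, physical=[b,b,C,D,d,e], logical=[b,C,D,d,e,b]
After op 8 (swap(1, 3)): offset=1, physical=[b,b,d,D,C,e], logical=[b,d,D,C,e,b]
After op 9 (rotate(-2)): offset=5, physical=[b,b,d,D,C,e], logical=[e,b,b,d,D,C]
After op 10 (replace(4, 'h')): offset=5, physical=[b,b,d,h,C,e], logical=[e,b,b,d,h,C]
After op 11 (replace(4, 'k')): offset=5, physical=[b,b,d,k,C,e], logical=[e,b,b,d,k,C]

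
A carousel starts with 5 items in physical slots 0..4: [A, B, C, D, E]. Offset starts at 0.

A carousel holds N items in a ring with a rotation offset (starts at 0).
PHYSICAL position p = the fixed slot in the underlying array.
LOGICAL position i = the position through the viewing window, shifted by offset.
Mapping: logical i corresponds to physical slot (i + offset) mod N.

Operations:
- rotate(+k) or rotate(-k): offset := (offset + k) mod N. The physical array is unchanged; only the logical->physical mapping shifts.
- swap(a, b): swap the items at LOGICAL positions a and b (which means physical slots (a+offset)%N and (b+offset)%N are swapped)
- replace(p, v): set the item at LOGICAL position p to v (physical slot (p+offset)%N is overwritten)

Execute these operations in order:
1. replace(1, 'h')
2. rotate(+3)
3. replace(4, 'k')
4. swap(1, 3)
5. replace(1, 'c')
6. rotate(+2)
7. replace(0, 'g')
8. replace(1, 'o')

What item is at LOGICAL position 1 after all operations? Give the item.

After op 1 (replace(1, 'h')): offset=0, physical=[A,h,C,D,E], logical=[A,h,C,D,E]
After op 2 (rotate(+3)): offset=3, physical=[A,h,C,D,E], logical=[D,E,A,h,C]
After op 3 (replace(4, 'k')): offset=3, physical=[A,h,k,D,E], logical=[D,E,A,h,k]
After op 4 (swap(1, 3)): offset=3, physical=[A,E,k,D,h], logical=[D,h,A,E,k]
After op 5 (replace(1, 'c')): offset=3, physical=[A,E,k,D,c], logical=[D,c,A,E,k]
After op 6 (rotate(+2)): offset=0, physical=[A,E,k,D,c], logical=[A,E,k,D,c]
After op 7 (replace(0, 'g')): offset=0, physical=[g,E,k,D,c], logical=[g,E,k,D,c]
After op 8 (replace(1, 'o')): offset=0, physical=[g,o,k,D,c], logical=[g,o,k,D,c]

Answer: o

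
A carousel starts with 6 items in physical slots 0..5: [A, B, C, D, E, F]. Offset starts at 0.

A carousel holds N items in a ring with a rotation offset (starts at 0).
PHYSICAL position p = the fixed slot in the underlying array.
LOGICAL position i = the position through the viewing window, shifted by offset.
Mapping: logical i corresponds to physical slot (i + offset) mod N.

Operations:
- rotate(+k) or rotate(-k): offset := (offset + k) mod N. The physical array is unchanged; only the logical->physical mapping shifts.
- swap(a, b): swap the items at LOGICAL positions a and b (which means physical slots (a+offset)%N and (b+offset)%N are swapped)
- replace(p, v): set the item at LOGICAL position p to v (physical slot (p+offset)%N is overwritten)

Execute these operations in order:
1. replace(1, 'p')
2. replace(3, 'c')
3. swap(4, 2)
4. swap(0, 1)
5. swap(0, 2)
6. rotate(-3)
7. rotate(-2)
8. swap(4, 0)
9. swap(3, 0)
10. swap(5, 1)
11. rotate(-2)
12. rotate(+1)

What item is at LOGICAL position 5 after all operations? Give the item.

Answer: A

Derivation:
After op 1 (replace(1, 'p')): offset=0, physical=[A,p,C,D,E,F], logical=[A,p,C,D,E,F]
After op 2 (replace(3, 'c')): offset=0, physical=[A,p,C,c,E,F], logical=[A,p,C,c,E,F]
After op 3 (swap(4, 2)): offset=0, physical=[A,p,E,c,C,F], logical=[A,p,E,c,C,F]
After op 4 (swap(0, 1)): offset=0, physical=[p,A,E,c,C,F], logical=[p,A,E,c,C,F]
After op 5 (swap(0, 2)): offset=0, physical=[E,A,p,c,C,F], logical=[E,A,p,c,C,F]
After op 6 (rotate(-3)): offset=3, physical=[E,A,p,c,C,F], logical=[c,C,F,E,A,p]
After op 7 (rotate(-2)): offset=1, physical=[E,A,p,c,C,F], logical=[A,p,c,C,F,E]
After op 8 (swap(4, 0)): offset=1, physical=[E,F,p,c,C,A], logical=[F,p,c,C,A,E]
After op 9 (swap(3, 0)): offset=1, physical=[E,C,p,c,F,A], logical=[C,p,c,F,A,E]
After op 10 (swap(5, 1)): offset=1, physical=[p,C,E,c,F,A], logical=[C,E,c,F,A,p]
After op 11 (rotate(-2)): offset=5, physical=[p,C,E,c,F,A], logical=[A,p,C,E,c,F]
After op 12 (rotate(+1)): offset=0, physical=[p,C,E,c,F,A], logical=[p,C,E,c,F,A]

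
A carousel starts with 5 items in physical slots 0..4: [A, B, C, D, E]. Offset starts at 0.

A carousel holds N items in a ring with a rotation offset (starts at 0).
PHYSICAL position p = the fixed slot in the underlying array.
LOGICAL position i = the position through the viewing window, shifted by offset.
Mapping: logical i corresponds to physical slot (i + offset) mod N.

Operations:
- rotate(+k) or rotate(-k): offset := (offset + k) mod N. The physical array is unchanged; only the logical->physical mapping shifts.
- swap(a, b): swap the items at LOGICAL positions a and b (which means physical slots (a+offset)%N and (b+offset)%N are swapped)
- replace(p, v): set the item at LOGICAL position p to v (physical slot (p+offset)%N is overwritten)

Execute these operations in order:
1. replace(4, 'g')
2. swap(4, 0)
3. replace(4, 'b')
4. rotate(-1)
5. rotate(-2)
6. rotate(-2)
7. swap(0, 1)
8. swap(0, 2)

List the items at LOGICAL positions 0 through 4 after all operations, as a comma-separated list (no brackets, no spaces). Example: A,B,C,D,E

Answer: C,g,B,D,b

Derivation:
After op 1 (replace(4, 'g')): offset=0, physical=[A,B,C,D,g], logical=[A,B,C,D,g]
After op 2 (swap(4, 0)): offset=0, physical=[g,B,C,D,A], logical=[g,B,C,D,A]
After op 3 (replace(4, 'b')): offset=0, physical=[g,B,C,D,b], logical=[g,B,C,D,b]
After op 4 (rotate(-1)): offset=4, physical=[g,B,C,D,b], logical=[b,g,B,C,D]
After op 5 (rotate(-2)): offset=2, physical=[g,B,C,D,b], logical=[C,D,b,g,B]
After op 6 (rotate(-2)): offset=0, physical=[g,B,C,D,b], logical=[g,B,C,D,b]
After op 7 (swap(0, 1)): offset=0, physical=[B,g,C,D,b], logical=[B,g,C,D,b]
After op 8 (swap(0, 2)): offset=0, physical=[C,g,B,D,b], logical=[C,g,B,D,b]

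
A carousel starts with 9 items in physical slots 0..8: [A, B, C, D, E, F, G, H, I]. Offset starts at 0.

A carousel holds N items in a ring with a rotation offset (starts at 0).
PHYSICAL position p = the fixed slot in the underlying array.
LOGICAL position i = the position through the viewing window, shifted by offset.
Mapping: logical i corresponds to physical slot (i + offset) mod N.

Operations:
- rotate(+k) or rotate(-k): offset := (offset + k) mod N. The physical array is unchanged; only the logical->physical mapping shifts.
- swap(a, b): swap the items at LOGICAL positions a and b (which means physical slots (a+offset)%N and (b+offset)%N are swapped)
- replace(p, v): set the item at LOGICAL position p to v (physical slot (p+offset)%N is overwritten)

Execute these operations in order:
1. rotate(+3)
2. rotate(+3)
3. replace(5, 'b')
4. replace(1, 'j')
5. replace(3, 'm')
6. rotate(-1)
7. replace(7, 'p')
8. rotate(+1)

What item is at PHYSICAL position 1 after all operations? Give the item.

After op 1 (rotate(+3)): offset=3, physical=[A,B,C,D,E,F,G,H,I], logical=[D,E,F,G,H,I,A,B,C]
After op 2 (rotate(+3)): offset=6, physical=[A,B,C,D,E,F,G,H,I], logical=[G,H,I,A,B,C,D,E,F]
After op 3 (replace(5, 'b')): offset=6, physical=[A,B,b,D,E,F,G,H,I], logical=[G,H,I,A,B,b,D,E,F]
After op 4 (replace(1, 'j')): offset=6, physical=[A,B,b,D,E,F,G,j,I], logical=[G,j,I,A,B,b,D,E,F]
After op 5 (replace(3, 'm')): offset=6, physical=[m,B,b,D,E,F,G,j,I], logical=[G,j,I,m,B,b,D,E,F]
After op 6 (rotate(-1)): offset=5, physical=[m,B,b,D,E,F,G,j,I], logical=[F,G,j,I,m,B,b,D,E]
After op 7 (replace(7, 'p')): offset=5, physical=[m,B,b,p,E,F,G,j,I], logical=[F,G,j,I,m,B,b,p,E]
After op 8 (rotate(+1)): offset=6, physical=[m,B,b,p,E,F,G,j,I], logical=[G,j,I,m,B,b,p,E,F]

Answer: B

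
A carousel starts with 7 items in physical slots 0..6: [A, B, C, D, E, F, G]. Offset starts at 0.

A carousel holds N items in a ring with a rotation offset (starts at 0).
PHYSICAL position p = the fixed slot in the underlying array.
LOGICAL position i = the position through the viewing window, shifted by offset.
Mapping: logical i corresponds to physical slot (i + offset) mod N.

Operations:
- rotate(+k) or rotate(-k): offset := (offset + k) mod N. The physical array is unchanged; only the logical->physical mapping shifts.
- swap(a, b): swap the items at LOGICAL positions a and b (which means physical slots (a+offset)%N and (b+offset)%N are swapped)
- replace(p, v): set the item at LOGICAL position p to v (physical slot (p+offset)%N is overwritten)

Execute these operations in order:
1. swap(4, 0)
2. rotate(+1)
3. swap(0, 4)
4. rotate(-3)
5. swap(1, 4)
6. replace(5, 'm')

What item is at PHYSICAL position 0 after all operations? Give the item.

Answer: E

Derivation:
After op 1 (swap(4, 0)): offset=0, physical=[E,B,C,D,A,F,G], logical=[E,B,C,D,A,F,G]
After op 2 (rotate(+1)): offset=1, physical=[E,B,C,D,A,F,G], logical=[B,C,D,A,F,G,E]
After op 3 (swap(0, 4)): offset=1, physical=[E,F,C,D,A,B,G], logical=[F,C,D,A,B,G,E]
After op 4 (rotate(-3)): offset=5, physical=[E,F,C,D,A,B,G], logical=[B,G,E,F,C,D,A]
After op 5 (swap(1, 4)): offset=5, physical=[E,F,G,D,A,B,C], logical=[B,C,E,F,G,D,A]
After op 6 (replace(5, 'm')): offset=5, physical=[E,F,G,m,A,B,C], logical=[B,C,E,F,G,m,A]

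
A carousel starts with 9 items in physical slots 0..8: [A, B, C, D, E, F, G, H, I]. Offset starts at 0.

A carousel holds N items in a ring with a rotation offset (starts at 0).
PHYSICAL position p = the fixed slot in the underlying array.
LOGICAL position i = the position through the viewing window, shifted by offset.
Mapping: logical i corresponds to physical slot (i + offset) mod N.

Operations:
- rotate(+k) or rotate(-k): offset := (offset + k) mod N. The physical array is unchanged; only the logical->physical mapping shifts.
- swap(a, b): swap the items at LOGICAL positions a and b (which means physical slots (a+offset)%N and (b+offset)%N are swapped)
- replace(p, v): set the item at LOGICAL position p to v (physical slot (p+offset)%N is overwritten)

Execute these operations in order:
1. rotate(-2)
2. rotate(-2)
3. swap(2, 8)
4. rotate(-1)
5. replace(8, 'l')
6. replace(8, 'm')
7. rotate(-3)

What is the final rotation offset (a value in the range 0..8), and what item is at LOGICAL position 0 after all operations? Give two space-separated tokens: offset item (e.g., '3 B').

After op 1 (rotate(-2)): offset=7, physical=[A,B,C,D,E,F,G,H,I], logical=[H,I,A,B,C,D,E,F,G]
After op 2 (rotate(-2)): offset=5, physical=[A,B,C,D,E,F,G,H,I], logical=[F,G,H,I,A,B,C,D,E]
After op 3 (swap(2, 8)): offset=5, physical=[A,B,C,D,H,F,G,E,I], logical=[F,G,E,I,A,B,C,D,H]
After op 4 (rotate(-1)): offset=4, physical=[A,B,C,D,H,F,G,E,I], logical=[H,F,G,E,I,A,B,C,D]
After op 5 (replace(8, 'l')): offset=4, physical=[A,B,C,l,H,F,G,E,I], logical=[H,F,G,E,I,A,B,C,l]
After op 6 (replace(8, 'm')): offset=4, physical=[A,B,C,m,H,F,G,E,I], logical=[H,F,G,E,I,A,B,C,m]
After op 7 (rotate(-3)): offset=1, physical=[A,B,C,m,H,F,G,E,I], logical=[B,C,m,H,F,G,E,I,A]

Answer: 1 B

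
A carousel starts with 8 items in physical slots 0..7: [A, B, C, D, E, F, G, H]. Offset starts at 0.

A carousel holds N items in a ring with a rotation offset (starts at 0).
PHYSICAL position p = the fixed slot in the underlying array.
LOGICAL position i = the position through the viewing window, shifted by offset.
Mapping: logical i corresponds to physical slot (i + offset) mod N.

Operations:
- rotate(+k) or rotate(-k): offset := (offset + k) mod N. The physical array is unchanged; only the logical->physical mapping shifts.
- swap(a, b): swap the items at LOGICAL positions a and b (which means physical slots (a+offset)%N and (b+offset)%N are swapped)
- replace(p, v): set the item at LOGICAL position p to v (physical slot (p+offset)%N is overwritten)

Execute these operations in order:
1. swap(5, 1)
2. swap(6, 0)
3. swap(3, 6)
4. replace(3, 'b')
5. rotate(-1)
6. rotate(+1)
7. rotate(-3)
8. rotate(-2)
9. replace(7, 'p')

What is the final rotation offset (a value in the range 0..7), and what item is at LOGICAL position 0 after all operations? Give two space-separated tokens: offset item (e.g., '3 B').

After op 1 (swap(5, 1)): offset=0, physical=[A,F,C,D,E,B,G,H], logical=[A,F,C,D,E,B,G,H]
After op 2 (swap(6, 0)): offset=0, physical=[G,F,C,D,E,B,A,H], logical=[G,F,C,D,E,B,A,H]
After op 3 (swap(3, 6)): offset=0, physical=[G,F,C,A,E,B,D,H], logical=[G,F,C,A,E,B,D,H]
After op 4 (replace(3, 'b')): offset=0, physical=[G,F,C,b,E,B,D,H], logical=[G,F,C,b,E,B,D,H]
After op 5 (rotate(-1)): offset=7, physical=[G,F,C,b,E,B,D,H], logical=[H,G,F,C,b,E,B,D]
After op 6 (rotate(+1)): offset=0, physical=[G,F,C,b,E,B,D,H], logical=[G,F,C,b,E,B,D,H]
After op 7 (rotate(-3)): offset=5, physical=[G,F,C,b,E,B,D,H], logical=[B,D,H,G,F,C,b,E]
After op 8 (rotate(-2)): offset=3, physical=[G,F,C,b,E,B,D,H], logical=[b,E,B,D,H,G,F,C]
After op 9 (replace(7, 'p')): offset=3, physical=[G,F,p,b,E,B,D,H], logical=[b,E,B,D,H,G,F,p]

Answer: 3 b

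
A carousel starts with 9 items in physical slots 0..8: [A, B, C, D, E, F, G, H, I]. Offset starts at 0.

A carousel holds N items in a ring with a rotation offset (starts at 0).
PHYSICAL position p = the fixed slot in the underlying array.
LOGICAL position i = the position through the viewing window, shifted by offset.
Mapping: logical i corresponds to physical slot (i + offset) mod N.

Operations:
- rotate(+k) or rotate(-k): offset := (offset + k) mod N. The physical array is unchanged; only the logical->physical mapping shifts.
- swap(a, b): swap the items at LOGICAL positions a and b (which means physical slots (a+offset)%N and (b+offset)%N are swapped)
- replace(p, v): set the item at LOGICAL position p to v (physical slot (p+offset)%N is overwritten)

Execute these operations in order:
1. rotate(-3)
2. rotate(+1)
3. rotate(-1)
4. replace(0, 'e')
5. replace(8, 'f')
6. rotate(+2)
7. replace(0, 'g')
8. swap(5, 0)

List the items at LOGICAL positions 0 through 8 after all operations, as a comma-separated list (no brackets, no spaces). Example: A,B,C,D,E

After op 1 (rotate(-3)): offset=6, physical=[A,B,C,D,E,F,G,H,I], logical=[G,H,I,A,B,C,D,E,F]
After op 2 (rotate(+1)): offset=7, physical=[A,B,C,D,E,F,G,H,I], logical=[H,I,A,B,C,D,E,F,G]
After op 3 (rotate(-1)): offset=6, physical=[A,B,C,D,E,F,G,H,I], logical=[G,H,I,A,B,C,D,E,F]
After op 4 (replace(0, 'e')): offset=6, physical=[A,B,C,D,E,F,e,H,I], logical=[e,H,I,A,B,C,D,E,F]
After op 5 (replace(8, 'f')): offset=6, physical=[A,B,C,D,E,f,e,H,I], logical=[e,H,I,A,B,C,D,E,f]
After op 6 (rotate(+2)): offset=8, physical=[A,B,C,D,E,f,e,H,I], logical=[I,A,B,C,D,E,f,e,H]
After op 7 (replace(0, 'g')): offset=8, physical=[A,B,C,D,E,f,e,H,g], logical=[g,A,B,C,D,E,f,e,H]
After op 8 (swap(5, 0)): offset=8, physical=[A,B,C,D,g,f,e,H,E], logical=[E,A,B,C,D,g,f,e,H]

Answer: E,A,B,C,D,g,f,e,H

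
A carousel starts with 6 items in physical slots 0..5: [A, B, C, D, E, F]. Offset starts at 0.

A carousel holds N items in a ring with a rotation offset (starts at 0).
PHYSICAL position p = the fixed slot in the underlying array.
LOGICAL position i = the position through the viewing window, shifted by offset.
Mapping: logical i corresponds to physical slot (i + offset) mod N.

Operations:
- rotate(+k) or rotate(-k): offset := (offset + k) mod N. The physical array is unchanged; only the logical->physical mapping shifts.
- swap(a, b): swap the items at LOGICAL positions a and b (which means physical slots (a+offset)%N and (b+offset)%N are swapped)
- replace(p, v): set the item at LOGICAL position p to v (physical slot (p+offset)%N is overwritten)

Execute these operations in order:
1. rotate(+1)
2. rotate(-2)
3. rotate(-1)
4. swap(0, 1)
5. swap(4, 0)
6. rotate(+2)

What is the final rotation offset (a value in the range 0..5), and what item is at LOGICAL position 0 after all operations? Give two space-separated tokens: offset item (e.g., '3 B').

Answer: 0 A

Derivation:
After op 1 (rotate(+1)): offset=1, physical=[A,B,C,D,E,F], logical=[B,C,D,E,F,A]
After op 2 (rotate(-2)): offset=5, physical=[A,B,C,D,E,F], logical=[F,A,B,C,D,E]
After op 3 (rotate(-1)): offset=4, physical=[A,B,C,D,E,F], logical=[E,F,A,B,C,D]
After op 4 (swap(0, 1)): offset=4, physical=[A,B,C,D,F,E], logical=[F,E,A,B,C,D]
After op 5 (swap(4, 0)): offset=4, physical=[A,B,F,D,C,E], logical=[C,E,A,B,F,D]
After op 6 (rotate(+2)): offset=0, physical=[A,B,F,D,C,E], logical=[A,B,F,D,C,E]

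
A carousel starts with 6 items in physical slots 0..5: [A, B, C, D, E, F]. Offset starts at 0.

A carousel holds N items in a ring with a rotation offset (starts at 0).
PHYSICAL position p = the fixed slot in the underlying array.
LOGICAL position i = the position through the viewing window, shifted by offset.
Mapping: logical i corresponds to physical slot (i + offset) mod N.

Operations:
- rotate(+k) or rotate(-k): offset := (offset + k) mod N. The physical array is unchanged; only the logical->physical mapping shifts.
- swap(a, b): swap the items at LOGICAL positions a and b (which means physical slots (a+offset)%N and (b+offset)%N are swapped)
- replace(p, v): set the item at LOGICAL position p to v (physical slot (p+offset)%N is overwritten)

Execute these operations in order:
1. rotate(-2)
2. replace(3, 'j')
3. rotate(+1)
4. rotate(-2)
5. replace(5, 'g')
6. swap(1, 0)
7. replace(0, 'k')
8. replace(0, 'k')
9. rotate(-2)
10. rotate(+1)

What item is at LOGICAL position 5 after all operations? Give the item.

Answer: j

Derivation:
After op 1 (rotate(-2)): offset=4, physical=[A,B,C,D,E,F], logical=[E,F,A,B,C,D]
After op 2 (replace(3, 'j')): offset=4, physical=[A,j,C,D,E,F], logical=[E,F,A,j,C,D]
After op 3 (rotate(+1)): offset=5, physical=[A,j,C,D,E,F], logical=[F,A,j,C,D,E]
After op 4 (rotate(-2)): offset=3, physical=[A,j,C,D,E,F], logical=[D,E,F,A,j,C]
After op 5 (replace(5, 'g')): offset=3, physical=[A,j,g,D,E,F], logical=[D,E,F,A,j,g]
After op 6 (swap(1, 0)): offset=3, physical=[A,j,g,E,D,F], logical=[E,D,F,A,j,g]
After op 7 (replace(0, 'k')): offset=3, physical=[A,j,g,k,D,F], logical=[k,D,F,A,j,g]
After op 8 (replace(0, 'k')): offset=3, physical=[A,j,g,k,D,F], logical=[k,D,F,A,j,g]
After op 9 (rotate(-2)): offset=1, physical=[A,j,g,k,D,F], logical=[j,g,k,D,F,A]
After op 10 (rotate(+1)): offset=2, physical=[A,j,g,k,D,F], logical=[g,k,D,F,A,j]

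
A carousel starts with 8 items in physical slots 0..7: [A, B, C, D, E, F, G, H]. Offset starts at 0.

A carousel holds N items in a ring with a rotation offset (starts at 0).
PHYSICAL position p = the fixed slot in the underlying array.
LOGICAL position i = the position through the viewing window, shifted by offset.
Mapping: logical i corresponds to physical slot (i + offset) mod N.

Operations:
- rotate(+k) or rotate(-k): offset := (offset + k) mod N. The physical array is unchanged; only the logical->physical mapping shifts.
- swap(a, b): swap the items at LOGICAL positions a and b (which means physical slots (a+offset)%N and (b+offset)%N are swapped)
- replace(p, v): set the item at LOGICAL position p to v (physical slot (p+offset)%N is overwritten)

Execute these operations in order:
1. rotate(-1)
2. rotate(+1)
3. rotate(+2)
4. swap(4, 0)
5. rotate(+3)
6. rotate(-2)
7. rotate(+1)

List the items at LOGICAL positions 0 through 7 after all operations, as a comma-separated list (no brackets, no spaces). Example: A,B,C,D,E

Answer: E,F,C,H,A,B,G,D

Derivation:
After op 1 (rotate(-1)): offset=7, physical=[A,B,C,D,E,F,G,H], logical=[H,A,B,C,D,E,F,G]
After op 2 (rotate(+1)): offset=0, physical=[A,B,C,D,E,F,G,H], logical=[A,B,C,D,E,F,G,H]
After op 3 (rotate(+2)): offset=2, physical=[A,B,C,D,E,F,G,H], logical=[C,D,E,F,G,H,A,B]
After op 4 (swap(4, 0)): offset=2, physical=[A,B,G,D,E,F,C,H], logical=[G,D,E,F,C,H,A,B]
After op 5 (rotate(+3)): offset=5, physical=[A,B,G,D,E,F,C,H], logical=[F,C,H,A,B,G,D,E]
After op 6 (rotate(-2)): offset=3, physical=[A,B,G,D,E,F,C,H], logical=[D,E,F,C,H,A,B,G]
After op 7 (rotate(+1)): offset=4, physical=[A,B,G,D,E,F,C,H], logical=[E,F,C,H,A,B,G,D]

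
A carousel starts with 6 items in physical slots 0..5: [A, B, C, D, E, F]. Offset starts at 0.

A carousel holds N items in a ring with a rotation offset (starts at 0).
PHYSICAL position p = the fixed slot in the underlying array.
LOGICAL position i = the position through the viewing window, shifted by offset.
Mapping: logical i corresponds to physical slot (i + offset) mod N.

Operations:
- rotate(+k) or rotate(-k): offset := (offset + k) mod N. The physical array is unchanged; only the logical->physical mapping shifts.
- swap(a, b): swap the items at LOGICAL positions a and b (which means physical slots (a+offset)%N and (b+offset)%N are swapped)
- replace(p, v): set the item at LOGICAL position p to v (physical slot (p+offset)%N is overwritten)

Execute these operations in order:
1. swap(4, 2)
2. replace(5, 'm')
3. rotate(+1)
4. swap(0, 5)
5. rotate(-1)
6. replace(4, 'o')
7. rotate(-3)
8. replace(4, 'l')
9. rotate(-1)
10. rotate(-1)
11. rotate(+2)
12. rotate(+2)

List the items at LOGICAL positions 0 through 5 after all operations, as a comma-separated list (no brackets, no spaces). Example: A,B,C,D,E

Answer: m,B,l,E,D,o

Derivation:
After op 1 (swap(4, 2)): offset=0, physical=[A,B,E,D,C,F], logical=[A,B,E,D,C,F]
After op 2 (replace(5, 'm')): offset=0, physical=[A,B,E,D,C,m], logical=[A,B,E,D,C,m]
After op 3 (rotate(+1)): offset=1, physical=[A,B,E,D,C,m], logical=[B,E,D,C,m,A]
After op 4 (swap(0, 5)): offset=1, physical=[B,A,E,D,C,m], logical=[A,E,D,C,m,B]
After op 5 (rotate(-1)): offset=0, physical=[B,A,E,D,C,m], logical=[B,A,E,D,C,m]
After op 6 (replace(4, 'o')): offset=0, physical=[B,A,E,D,o,m], logical=[B,A,E,D,o,m]
After op 7 (rotate(-3)): offset=3, physical=[B,A,E,D,o,m], logical=[D,o,m,B,A,E]
After op 8 (replace(4, 'l')): offset=3, physical=[B,l,E,D,o,m], logical=[D,o,m,B,l,E]
After op 9 (rotate(-1)): offset=2, physical=[B,l,E,D,o,m], logical=[E,D,o,m,B,l]
After op 10 (rotate(-1)): offset=1, physical=[B,l,E,D,o,m], logical=[l,E,D,o,m,B]
After op 11 (rotate(+2)): offset=3, physical=[B,l,E,D,o,m], logical=[D,o,m,B,l,E]
After op 12 (rotate(+2)): offset=5, physical=[B,l,E,D,o,m], logical=[m,B,l,E,D,o]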